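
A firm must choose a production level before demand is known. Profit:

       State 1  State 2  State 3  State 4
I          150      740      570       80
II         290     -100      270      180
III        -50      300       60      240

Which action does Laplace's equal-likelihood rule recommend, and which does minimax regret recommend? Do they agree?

laplace → I; minimax regret → I (agree)

Row averages: I=385, II=160, III=137.5
Highest average = 385 → I.
Column bests: State 1=290, State 2=740, State 3=570, State 4=240.
I regrets: 140, 0, 0, 160 → max 160
II regrets: 0, 840, 300, 60 → max 840
III regrets: 340, 440, 510, 0 → max 510
Smallest max regret = 160 → I.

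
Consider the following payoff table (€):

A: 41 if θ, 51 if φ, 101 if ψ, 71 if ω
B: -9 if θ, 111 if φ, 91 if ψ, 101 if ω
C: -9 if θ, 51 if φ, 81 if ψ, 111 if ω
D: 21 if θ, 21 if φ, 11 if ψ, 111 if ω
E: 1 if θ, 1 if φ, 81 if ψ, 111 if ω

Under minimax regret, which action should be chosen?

B

Column bests: θ=41, φ=111, ψ=101, ω=111.
A regrets: 0, 60, 0, 40 → max 60
B regrets: 50, 0, 10, 10 → max 50
C regrets: 50, 60, 20, 0 → max 60
D regrets: 20, 90, 90, 0 → max 90
E regrets: 40, 110, 20, 0 → max 110
Smallest max regret = 50 → B.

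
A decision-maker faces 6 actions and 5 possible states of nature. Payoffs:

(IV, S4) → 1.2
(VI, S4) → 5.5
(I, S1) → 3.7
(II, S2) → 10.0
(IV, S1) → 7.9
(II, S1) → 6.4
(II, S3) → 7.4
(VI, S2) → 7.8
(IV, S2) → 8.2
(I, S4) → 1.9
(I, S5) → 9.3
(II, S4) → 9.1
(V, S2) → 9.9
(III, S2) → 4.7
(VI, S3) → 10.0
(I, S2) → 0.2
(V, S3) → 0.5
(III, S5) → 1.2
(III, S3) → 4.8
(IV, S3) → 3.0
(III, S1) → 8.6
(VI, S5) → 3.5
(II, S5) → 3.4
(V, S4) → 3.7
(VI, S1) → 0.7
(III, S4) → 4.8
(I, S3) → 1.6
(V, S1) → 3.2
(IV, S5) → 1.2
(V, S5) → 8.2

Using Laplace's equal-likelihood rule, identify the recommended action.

Row averages: I=3.34, II=7.26, III=4.82, IV=4.3, V=5.1, VI=5.5
Highest average = 7.26 → II.

II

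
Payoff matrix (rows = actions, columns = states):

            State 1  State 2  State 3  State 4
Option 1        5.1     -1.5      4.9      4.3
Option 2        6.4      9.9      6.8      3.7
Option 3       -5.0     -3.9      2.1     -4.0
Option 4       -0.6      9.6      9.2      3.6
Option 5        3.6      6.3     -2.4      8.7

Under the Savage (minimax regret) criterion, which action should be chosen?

Column bests: State 1=6.4, State 2=9.9, State 3=9.2, State 4=8.7.
Option 1 regrets: 1.3, 11.4, 4.3, 4.4 → max 11.4
Option 2 regrets: 0.0, 0.0, 2.4, 5.0 → max 5.0
Option 3 regrets: 11.4, 13.8, 7.1, 12.7 → max 13.8
Option 4 regrets: 7.0, 0.3, 0.0, 5.1 → max 7.0
Option 5 regrets: 2.8, 3.6, 11.6, 0.0 → max 11.6
Smallest max regret = 5.0 → Option 2.

Option 2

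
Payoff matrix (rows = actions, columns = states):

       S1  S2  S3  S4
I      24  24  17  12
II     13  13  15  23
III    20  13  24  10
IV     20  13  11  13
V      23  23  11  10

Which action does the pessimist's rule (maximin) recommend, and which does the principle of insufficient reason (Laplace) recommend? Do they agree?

Row minima: I=12, II=13, III=10, IV=11, V=10
Best worst-case = 13 → II.
Row averages: I=19.25, II=16, III=16.75, IV=14.25, V=16.75
Highest average = 19.25 → I.

maximin → II; laplace → I (disagree)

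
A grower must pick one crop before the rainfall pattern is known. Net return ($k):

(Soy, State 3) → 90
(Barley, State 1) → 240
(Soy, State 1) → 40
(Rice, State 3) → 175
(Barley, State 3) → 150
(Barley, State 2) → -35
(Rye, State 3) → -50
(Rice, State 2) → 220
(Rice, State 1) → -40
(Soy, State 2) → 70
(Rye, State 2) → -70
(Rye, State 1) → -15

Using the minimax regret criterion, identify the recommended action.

Column bests: State 1=240, State 2=220, State 3=175.
Soy regrets: 200, 150, 85 → max 200
Rye regrets: 255, 290, 225 → max 290
Rice regrets: 280, 0, 0 → max 280
Barley regrets: 0, 255, 25 → max 255
Smallest max regret = 200 → Soy.

Soy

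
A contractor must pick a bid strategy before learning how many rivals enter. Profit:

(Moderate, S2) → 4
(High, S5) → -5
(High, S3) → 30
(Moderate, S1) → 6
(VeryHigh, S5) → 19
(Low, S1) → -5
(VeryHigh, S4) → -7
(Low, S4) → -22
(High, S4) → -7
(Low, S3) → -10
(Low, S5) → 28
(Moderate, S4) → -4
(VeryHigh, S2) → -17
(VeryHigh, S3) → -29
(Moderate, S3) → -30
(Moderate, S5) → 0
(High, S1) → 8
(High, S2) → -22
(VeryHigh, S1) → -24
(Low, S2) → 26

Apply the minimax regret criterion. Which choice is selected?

Low

Column bests: S1=8, S2=26, S3=30, S4=-4, S5=28.
Low regrets: 13, 0, 40, 18, 0 → max 40
Moderate regrets: 2, 22, 60, 0, 28 → max 60
High regrets: 0, 48, 0, 3, 33 → max 48
VeryHigh regrets: 32, 43, 59, 3, 9 → max 59
Smallest max regret = 40 → Low.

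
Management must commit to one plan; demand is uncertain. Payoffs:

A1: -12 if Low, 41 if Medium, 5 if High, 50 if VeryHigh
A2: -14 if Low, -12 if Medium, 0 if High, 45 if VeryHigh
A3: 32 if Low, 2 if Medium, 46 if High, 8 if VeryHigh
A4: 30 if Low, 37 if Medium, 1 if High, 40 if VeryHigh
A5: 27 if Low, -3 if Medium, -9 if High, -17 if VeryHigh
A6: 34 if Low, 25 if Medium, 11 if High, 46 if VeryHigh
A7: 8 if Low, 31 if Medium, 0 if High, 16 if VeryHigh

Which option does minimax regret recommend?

Column bests: Low=34, Medium=41, High=46, VeryHigh=50.
A1 regrets: 46, 0, 41, 0 → max 46
A2 regrets: 48, 53, 46, 5 → max 53
A3 regrets: 2, 39, 0, 42 → max 42
A4 regrets: 4, 4, 45, 10 → max 45
A5 regrets: 7, 44, 55, 67 → max 67
A6 regrets: 0, 16, 35, 4 → max 35
A7 regrets: 26, 10, 46, 34 → max 46
Smallest max regret = 35 → A6.

A6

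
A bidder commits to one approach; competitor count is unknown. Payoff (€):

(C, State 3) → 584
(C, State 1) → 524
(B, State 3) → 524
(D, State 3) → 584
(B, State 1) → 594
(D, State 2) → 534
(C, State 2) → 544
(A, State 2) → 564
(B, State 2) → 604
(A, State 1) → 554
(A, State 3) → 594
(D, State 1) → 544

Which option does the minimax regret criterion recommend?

A

Column bests: State 1=594, State 2=604, State 3=594.
A regrets: 40, 40, 0 → max 40
B regrets: 0, 0, 70 → max 70
C regrets: 70, 60, 10 → max 70
D regrets: 50, 70, 10 → max 70
Smallest max regret = 40 → A.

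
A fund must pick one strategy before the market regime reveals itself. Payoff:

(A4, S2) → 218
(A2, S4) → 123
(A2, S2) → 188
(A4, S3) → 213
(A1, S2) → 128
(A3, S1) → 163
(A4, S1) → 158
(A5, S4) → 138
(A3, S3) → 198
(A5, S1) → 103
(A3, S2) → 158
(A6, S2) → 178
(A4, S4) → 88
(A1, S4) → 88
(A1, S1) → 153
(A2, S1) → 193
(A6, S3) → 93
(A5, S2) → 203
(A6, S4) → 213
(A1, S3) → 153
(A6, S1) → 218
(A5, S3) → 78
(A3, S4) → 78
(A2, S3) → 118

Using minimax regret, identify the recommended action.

Column bests: S1=218, S2=218, S3=213, S4=213.
A1 regrets: 65, 90, 60, 125 → max 125
A2 regrets: 25, 30, 95, 90 → max 95
A3 regrets: 55, 60, 15, 135 → max 135
A4 regrets: 60, 0, 0, 125 → max 125
A5 regrets: 115, 15, 135, 75 → max 135
A6 regrets: 0, 40, 120, 0 → max 120
Smallest max regret = 95 → A2.

A2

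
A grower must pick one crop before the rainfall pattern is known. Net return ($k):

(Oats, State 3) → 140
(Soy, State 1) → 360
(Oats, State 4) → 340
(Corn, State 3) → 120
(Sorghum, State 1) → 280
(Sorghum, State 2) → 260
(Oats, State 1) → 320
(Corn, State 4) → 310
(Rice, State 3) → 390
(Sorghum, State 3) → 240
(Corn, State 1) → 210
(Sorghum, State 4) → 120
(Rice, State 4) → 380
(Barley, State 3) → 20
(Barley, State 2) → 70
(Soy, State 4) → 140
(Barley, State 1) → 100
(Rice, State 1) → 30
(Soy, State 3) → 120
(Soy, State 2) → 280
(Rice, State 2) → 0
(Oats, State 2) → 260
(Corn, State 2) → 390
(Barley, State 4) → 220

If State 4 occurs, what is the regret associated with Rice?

Best payoff under State 4 is 380.
Regret = 380 − 380 = 0.

0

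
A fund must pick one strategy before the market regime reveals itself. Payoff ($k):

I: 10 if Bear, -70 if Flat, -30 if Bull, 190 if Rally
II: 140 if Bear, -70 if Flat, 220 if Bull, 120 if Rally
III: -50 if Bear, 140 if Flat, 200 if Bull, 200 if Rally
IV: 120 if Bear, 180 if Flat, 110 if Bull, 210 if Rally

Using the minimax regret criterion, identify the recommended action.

IV

Column bests: Bear=140, Flat=180, Bull=220, Rally=210.
I regrets: 130, 250, 250, 20 → max 250
II regrets: 0, 250, 0, 90 → max 250
III regrets: 190, 40, 20, 10 → max 190
IV regrets: 20, 0, 110, 0 → max 110
Smallest max regret = 110 → IV.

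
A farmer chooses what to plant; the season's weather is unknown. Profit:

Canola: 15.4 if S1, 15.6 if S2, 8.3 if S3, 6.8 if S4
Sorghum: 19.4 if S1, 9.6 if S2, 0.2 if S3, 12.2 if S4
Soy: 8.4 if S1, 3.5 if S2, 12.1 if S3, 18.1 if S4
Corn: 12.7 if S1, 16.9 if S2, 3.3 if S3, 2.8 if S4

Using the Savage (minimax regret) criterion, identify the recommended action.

Column bests: S1=19.4, S2=16.9, S3=12.1, S4=18.1.
Canola regrets: 4.0, 1.3, 3.8, 11.3 → max 11.3
Sorghum regrets: 0.0, 7.3, 11.9, 5.9 → max 11.9
Soy regrets: 11.0, 13.4, 0.0, 0.0 → max 13.4
Corn regrets: 6.7, 0.0, 8.8, 15.3 → max 15.3
Smallest max regret = 11.3 → Canola.

Canola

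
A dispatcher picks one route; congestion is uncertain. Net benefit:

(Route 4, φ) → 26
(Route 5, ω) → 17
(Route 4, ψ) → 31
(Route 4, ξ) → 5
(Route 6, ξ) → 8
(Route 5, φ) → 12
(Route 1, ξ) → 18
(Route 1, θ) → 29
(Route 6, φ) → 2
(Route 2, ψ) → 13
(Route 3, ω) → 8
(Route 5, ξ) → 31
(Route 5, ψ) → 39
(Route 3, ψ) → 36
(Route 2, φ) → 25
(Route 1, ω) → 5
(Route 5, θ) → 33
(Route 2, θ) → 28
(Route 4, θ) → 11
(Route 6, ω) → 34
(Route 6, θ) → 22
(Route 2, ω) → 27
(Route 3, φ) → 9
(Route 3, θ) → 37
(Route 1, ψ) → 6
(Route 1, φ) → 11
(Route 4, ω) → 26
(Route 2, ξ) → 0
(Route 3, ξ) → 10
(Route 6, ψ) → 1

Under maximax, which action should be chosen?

Row maxima: Route 1=29, Route 2=28, Route 3=37, Route 4=31, Route 5=39, Route 6=34
Best best-case = 39 → Route 5.

Route 5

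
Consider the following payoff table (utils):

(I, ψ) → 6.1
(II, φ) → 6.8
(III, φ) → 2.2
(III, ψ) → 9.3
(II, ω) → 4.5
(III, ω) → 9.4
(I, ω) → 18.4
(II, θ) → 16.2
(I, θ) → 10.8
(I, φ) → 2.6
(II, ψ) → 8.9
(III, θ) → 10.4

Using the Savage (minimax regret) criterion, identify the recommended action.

I

Column bests: θ=16.2, φ=6.8, ψ=9.3, ω=18.4.
I regrets: 5.4, 4.2, 3.2, 0.0 → max 5.4
II regrets: 0.0, 0.0, 0.4, 13.9 → max 13.9
III regrets: 5.8, 4.6, 0.0, 9.0 → max 9.0
Smallest max regret = 5.4 → I.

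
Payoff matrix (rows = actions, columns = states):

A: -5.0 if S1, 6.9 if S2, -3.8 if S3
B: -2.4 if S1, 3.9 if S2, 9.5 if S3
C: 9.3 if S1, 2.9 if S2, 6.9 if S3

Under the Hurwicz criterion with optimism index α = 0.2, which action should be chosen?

A: 0.2·6.9 + 0.8·(-5.0) = -2.62
B: 0.2·9.5 + 0.8·(-2.4) = -0.02
C: 0.2·9.3 + 0.8·2.9 = 4.18
Highest Hurwicz score = 4.18 → C.

C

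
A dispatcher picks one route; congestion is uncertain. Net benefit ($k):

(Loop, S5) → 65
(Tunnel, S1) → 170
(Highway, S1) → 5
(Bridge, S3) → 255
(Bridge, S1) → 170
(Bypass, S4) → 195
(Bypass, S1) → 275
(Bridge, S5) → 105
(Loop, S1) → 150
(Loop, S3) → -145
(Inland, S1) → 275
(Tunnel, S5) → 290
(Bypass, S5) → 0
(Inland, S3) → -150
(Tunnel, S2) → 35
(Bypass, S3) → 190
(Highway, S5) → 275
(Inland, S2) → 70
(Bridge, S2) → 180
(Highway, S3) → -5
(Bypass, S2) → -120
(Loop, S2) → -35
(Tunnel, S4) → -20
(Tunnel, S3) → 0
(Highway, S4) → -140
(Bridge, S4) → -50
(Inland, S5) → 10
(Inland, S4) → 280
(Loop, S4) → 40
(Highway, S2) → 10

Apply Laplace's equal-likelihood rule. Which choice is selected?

Row averages: Loop=15, Inland=97, Tunnel=95, Bridge=132, Bypass=108, Highway=29
Highest average = 132 → Bridge.

Bridge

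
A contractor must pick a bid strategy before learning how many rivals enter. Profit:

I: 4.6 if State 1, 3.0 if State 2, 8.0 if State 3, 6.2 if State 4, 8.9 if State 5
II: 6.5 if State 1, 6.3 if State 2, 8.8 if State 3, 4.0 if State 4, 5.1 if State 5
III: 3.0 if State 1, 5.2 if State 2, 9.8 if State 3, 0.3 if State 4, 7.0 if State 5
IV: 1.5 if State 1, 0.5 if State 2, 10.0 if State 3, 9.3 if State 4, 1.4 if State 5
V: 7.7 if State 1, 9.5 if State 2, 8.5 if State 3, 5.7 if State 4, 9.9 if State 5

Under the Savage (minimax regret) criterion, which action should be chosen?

Column bests: State 1=7.7, State 2=9.5, State 3=10.0, State 4=9.3, State 5=9.9.
I regrets: 3.1, 6.5, 2.0, 3.1, 1.0 → max 6.5
II regrets: 1.2, 3.2, 1.2, 5.3, 4.8 → max 5.3
III regrets: 4.7, 4.3, 0.2, 9.0, 2.9 → max 9.0
IV regrets: 6.2, 9.0, 0.0, 0.0, 8.5 → max 9.0
V regrets: 0.0, 0.0, 1.5, 3.6, 0.0 → max 3.6
Smallest max regret = 3.6 → V.

V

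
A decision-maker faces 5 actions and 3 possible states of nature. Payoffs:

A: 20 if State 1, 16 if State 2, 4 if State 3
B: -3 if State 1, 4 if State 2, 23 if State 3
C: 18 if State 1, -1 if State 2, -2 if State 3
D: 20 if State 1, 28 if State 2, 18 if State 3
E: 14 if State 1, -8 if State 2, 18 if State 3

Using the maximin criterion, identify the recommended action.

D

Row minima: A=4, B=-3, C=-2, D=18, E=-8
Best worst-case = 18 → D.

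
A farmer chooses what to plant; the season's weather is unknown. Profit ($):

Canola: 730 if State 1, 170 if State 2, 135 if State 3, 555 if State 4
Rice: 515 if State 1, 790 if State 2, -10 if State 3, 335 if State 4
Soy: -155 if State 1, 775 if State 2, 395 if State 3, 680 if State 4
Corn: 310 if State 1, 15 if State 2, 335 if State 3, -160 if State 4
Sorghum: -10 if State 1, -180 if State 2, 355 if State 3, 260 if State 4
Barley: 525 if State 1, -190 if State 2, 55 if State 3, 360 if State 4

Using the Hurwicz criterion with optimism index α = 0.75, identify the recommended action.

Rice

Canola: 0.75·730 + 0.25·135 = 581.25
Rice: 0.75·790 + 0.25·(-10) = 590
Soy: 0.75·775 + 0.25·(-155) = 542.5
Corn: 0.75·335 + 0.25·(-160) = 211.25
Sorghum: 0.75·355 + 0.25·(-180) = 221.25
Barley: 0.75·525 + 0.25·(-190) = 346.25
Highest Hurwicz score = 590 → Rice.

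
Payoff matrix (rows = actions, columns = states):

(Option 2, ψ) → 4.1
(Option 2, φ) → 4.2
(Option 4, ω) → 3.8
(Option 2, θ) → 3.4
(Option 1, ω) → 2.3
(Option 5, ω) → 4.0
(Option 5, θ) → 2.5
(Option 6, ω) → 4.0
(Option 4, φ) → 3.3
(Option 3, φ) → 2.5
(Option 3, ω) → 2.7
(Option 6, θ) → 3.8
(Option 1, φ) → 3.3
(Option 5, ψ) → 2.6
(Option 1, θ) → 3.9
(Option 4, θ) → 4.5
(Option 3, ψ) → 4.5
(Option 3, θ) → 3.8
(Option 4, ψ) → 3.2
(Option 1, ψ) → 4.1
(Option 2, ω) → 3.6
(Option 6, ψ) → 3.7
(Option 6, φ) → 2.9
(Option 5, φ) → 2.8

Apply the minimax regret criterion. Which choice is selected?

Option 2

Column bests: θ=4.5, φ=4.2, ψ=4.5, ω=4.0.
Option 1 regrets: 0.6, 0.9, 0.4, 1.7 → max 1.7
Option 2 regrets: 1.1, 0.0, 0.4, 0.4 → max 1.1
Option 3 regrets: 0.7, 1.7, 0.0, 1.3 → max 1.7
Option 4 regrets: 0.0, 0.9, 1.3, 0.2 → max 1.3
Option 5 regrets: 2.0, 1.4, 1.9, 0.0 → max 2.0
Option 6 regrets: 0.7, 1.3, 0.8, 0.0 → max 1.3
Smallest max regret = 1.1 → Option 2.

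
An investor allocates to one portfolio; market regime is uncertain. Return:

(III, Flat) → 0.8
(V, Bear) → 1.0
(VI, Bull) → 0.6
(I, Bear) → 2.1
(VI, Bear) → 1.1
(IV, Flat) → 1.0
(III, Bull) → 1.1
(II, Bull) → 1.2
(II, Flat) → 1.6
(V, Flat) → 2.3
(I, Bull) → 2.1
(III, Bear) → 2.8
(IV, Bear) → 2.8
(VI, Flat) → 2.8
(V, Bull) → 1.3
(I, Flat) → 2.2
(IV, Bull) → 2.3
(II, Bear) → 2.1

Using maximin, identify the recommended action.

I

Row minima: I=2.1, II=1.2, III=0.8, IV=1.0, V=1.0, VI=0.6
Best worst-case = 2.1 → I.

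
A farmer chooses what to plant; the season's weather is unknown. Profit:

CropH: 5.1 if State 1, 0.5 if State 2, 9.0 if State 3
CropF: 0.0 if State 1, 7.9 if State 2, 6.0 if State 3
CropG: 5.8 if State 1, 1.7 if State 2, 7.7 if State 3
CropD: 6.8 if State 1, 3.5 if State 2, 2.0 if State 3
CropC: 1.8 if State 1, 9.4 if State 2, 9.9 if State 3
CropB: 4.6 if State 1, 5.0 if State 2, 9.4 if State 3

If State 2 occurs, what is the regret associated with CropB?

4.4

Best payoff under State 2 is 9.4.
Regret = 9.4 − 5.0 = 4.4.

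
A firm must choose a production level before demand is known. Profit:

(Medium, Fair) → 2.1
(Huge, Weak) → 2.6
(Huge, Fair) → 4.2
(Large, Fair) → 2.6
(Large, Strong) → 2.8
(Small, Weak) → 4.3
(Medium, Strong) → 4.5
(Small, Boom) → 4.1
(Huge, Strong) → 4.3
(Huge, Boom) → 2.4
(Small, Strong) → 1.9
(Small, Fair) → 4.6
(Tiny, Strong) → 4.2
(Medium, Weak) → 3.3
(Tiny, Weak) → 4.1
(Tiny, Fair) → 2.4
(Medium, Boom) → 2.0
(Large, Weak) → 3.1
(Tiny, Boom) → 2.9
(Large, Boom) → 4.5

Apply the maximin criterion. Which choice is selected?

Large

Row minima: Tiny=2.4, Small=1.9, Medium=2.0, Large=2.6, Huge=2.4
Best worst-case = 2.6 → Large.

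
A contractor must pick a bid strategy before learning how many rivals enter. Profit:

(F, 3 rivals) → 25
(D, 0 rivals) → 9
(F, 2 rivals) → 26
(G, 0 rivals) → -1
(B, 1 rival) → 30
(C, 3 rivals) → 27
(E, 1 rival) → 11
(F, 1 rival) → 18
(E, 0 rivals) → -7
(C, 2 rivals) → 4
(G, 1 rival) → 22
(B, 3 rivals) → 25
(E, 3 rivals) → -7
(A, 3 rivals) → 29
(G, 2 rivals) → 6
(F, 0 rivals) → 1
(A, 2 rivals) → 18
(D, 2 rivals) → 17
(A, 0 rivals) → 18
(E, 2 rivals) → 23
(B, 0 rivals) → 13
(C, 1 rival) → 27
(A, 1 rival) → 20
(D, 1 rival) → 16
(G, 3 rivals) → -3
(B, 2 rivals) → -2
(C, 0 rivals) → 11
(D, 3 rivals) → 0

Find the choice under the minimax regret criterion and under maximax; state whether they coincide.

minimax regret → A; maximax → B (disagree)

Column bests: 0 rivals=18, 1 rival=30, 2 rivals=26, 3 rivals=29.
A regrets: 0, 10, 8, 0 → max 10
B regrets: 5, 0, 28, 4 → max 28
C regrets: 7, 3, 22, 2 → max 22
D regrets: 9, 14, 9, 29 → max 29
E regrets: 25, 19, 3, 36 → max 36
F regrets: 17, 12, 0, 4 → max 17
G regrets: 19, 8, 20, 32 → max 32
Smallest max regret = 10 → A.
Row maxima: A=29, B=30, C=27, D=17, E=23, F=26, G=22
Best best-case = 30 → B.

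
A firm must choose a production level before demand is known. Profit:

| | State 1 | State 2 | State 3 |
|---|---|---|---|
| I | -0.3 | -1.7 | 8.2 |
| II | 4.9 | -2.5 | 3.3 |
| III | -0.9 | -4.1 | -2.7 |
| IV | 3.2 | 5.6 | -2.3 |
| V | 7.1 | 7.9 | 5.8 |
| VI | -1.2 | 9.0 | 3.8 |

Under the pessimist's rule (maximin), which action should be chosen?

V

Row minima: I=-1.7, II=-2.5, III=-4.1, IV=-2.3, V=5.8, VI=-1.2
Best worst-case = 5.8 → V.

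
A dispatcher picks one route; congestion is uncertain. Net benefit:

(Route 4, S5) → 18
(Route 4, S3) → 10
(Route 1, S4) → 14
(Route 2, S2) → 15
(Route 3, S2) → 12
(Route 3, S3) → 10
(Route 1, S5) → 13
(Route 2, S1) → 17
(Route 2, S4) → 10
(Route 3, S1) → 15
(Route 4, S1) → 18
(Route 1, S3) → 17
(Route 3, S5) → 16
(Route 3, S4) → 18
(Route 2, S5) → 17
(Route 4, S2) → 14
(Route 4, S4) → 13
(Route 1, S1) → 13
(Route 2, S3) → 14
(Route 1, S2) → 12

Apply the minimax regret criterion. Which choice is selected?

Column bests: S1=18, S2=15, S3=17, S4=18, S5=18.
Route 1 regrets: 5, 3, 0, 4, 5 → max 5
Route 2 regrets: 1, 0, 3, 8, 1 → max 8
Route 3 regrets: 3, 3, 7, 0, 2 → max 7
Route 4 regrets: 0, 1, 7, 5, 0 → max 7
Smallest max regret = 5 → Route 1.

Route 1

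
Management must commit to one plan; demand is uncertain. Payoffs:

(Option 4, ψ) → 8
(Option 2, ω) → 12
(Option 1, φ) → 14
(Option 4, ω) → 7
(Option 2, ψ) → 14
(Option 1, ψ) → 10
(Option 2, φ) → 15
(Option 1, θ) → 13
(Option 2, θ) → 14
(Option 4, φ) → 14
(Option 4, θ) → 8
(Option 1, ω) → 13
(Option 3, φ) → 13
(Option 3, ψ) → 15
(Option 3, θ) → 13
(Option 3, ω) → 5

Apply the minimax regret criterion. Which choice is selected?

Option 2

Column bests: θ=14, φ=15, ψ=15, ω=13.
Option 1 regrets: 1, 1, 5, 0 → max 5
Option 2 regrets: 0, 0, 1, 1 → max 1
Option 3 regrets: 1, 2, 0, 8 → max 8
Option 4 regrets: 6, 1, 7, 6 → max 7
Smallest max regret = 1 → Option 2.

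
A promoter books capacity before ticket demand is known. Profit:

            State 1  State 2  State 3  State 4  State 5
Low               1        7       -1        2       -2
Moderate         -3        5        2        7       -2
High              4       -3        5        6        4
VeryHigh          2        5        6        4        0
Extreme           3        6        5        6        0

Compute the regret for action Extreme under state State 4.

1

Best payoff under State 4 is 7.
Regret = 7 − 6 = 1.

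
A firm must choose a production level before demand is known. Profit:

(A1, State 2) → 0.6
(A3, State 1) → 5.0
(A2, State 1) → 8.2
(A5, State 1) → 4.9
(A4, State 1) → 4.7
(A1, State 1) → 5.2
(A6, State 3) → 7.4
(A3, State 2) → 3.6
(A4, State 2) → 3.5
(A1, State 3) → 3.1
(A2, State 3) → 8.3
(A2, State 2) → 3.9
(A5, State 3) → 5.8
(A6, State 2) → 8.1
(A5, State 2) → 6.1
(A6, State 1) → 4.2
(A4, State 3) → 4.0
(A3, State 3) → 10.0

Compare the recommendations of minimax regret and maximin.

Column bests: State 1=8.2, State 2=8.1, State 3=10.0.
A1 regrets: 3.0, 7.5, 6.9 → max 7.5
A2 regrets: 0.0, 4.2, 1.7 → max 4.2
A3 regrets: 3.2, 4.5, 0.0 → max 4.5
A4 regrets: 3.5, 4.6, 6.0 → max 6.0
A5 regrets: 3.3, 2.0, 4.2 → max 4.2
A6 regrets: 4.0, 0.0, 2.6 → max 4.0
Smallest max regret = 4.0 → A6.
Row minima: A1=0.6, A2=3.9, A3=3.6, A4=3.5, A5=4.9, A6=4.2
Best worst-case = 4.9 → A5.

minimax regret → A6; maximin → A5 (disagree)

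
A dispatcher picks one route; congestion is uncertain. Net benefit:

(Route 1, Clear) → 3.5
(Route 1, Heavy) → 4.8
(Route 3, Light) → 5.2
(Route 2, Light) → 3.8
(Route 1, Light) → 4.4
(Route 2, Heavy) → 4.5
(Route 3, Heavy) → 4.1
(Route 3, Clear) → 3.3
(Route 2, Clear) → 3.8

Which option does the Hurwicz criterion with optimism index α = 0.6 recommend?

Route 1: 0.6·4.8 + 0.4·3.5 = 4.28
Route 2: 0.6·4.5 + 0.4·3.8 = 4.22
Route 3: 0.6·5.2 + 0.4·3.3 = 4.44
Highest Hurwicz score = 4.44 → Route 3.

Route 3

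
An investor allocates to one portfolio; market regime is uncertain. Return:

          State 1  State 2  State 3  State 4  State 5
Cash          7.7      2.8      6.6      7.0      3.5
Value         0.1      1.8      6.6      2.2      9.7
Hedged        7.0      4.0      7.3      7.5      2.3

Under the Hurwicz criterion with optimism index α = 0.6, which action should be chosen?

Cash: 0.6·7.7 + 0.4·2.8 = 5.74
Value: 0.6·9.7 + 0.4·0.1 = 5.86
Hedged: 0.6·7.5 + 0.4·2.3 = 5.42
Highest Hurwicz score = 5.86 → Value.

Value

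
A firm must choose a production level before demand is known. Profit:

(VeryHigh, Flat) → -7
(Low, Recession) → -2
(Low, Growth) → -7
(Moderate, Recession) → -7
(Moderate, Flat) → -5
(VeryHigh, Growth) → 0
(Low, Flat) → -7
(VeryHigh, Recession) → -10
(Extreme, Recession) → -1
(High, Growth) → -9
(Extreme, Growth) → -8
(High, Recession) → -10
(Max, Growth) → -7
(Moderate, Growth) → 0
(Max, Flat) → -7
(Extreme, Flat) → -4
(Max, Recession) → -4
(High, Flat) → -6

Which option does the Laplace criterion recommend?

Row averages: Low=-16/3, Moderate=-4, High=-25/3, VeryHigh=-17/3, Extreme=-13/3, Max=-6
Highest average = -4 → Moderate.

Moderate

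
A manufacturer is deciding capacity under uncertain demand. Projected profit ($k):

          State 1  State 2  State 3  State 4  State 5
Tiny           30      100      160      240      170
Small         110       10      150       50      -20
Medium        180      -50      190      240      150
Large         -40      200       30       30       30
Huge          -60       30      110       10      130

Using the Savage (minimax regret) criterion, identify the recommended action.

Tiny

Column bests: State 1=180, State 2=200, State 3=190, State 4=240, State 5=170.
Tiny regrets: 150, 100, 30, 0, 0 → max 150
Small regrets: 70, 190, 40, 190, 190 → max 190
Medium regrets: 0, 250, 0, 0, 20 → max 250
Large regrets: 220, 0, 160, 210, 140 → max 220
Huge regrets: 240, 170, 80, 230, 40 → max 240
Smallest max regret = 150 → Tiny.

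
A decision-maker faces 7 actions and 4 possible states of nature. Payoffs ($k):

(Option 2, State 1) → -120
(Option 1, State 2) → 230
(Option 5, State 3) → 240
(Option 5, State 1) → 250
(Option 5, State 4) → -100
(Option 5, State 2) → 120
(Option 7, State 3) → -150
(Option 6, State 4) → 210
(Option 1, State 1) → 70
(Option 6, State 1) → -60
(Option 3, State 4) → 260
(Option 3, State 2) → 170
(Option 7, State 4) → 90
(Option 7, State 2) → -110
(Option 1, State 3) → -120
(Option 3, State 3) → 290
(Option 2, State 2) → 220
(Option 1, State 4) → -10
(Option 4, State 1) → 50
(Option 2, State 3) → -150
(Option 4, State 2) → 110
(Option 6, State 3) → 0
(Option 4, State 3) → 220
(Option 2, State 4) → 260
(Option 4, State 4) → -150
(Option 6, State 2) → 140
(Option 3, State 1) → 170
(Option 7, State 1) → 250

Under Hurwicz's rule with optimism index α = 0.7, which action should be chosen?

Option 1: 0.7·230 + 0.3·(-120) = 125
Option 2: 0.7·260 + 0.3·(-150) = 137
Option 3: 0.7·290 + 0.3·170 = 254
Option 4: 0.7·220 + 0.3·(-150) = 109
Option 5: 0.7·250 + 0.3·(-100) = 145
Option 6: 0.7·210 + 0.3·(-60) = 129
Option 7: 0.7·250 + 0.3·(-150) = 130
Highest Hurwicz score = 254 → Option 3.

Option 3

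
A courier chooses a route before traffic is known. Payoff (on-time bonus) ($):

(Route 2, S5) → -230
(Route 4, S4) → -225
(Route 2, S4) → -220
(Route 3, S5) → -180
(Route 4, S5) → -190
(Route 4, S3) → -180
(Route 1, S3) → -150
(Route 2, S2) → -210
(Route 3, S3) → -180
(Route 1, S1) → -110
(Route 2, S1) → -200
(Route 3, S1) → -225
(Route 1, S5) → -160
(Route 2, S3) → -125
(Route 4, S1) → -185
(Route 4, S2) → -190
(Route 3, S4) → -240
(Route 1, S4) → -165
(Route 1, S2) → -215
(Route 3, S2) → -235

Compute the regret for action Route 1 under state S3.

25

Best payoff under S3 is -125.
Regret = -125 − (-150) = 25.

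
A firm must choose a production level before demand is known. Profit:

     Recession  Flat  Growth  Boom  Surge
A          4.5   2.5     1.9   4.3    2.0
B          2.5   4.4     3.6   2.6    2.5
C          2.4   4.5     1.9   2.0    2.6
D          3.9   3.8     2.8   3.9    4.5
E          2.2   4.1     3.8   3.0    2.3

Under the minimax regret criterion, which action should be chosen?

D

Column bests: Recession=4.5, Flat=4.5, Growth=3.8, Boom=4.3, Surge=4.5.
A regrets: 0.0, 2.0, 1.9, 0.0, 2.5 → max 2.5
B regrets: 2.0, 0.1, 0.2, 1.7, 2.0 → max 2.0
C regrets: 2.1, 0.0, 1.9, 2.3, 1.9 → max 2.3
D regrets: 0.6, 0.7, 1.0, 0.4, 0.0 → max 1.0
E regrets: 2.3, 0.4, 0.0, 1.3, 2.2 → max 2.3
Smallest max regret = 1.0 → D.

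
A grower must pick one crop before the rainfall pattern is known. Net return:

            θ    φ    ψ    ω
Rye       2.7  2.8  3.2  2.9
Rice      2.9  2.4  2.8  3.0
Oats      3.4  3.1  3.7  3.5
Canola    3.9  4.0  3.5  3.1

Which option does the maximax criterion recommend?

Canola

Row maxima: Rye=3.2, Rice=3.0, Oats=3.7, Canola=4.0
Best best-case = 4.0 → Canola.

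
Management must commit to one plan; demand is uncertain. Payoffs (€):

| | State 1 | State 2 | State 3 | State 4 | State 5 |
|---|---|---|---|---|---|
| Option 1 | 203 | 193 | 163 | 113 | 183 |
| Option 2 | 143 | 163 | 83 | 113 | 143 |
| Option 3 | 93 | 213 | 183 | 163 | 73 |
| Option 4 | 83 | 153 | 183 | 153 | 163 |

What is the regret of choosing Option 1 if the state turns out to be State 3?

Best payoff under State 3 is 183.
Regret = 183 − 163 = 20.

20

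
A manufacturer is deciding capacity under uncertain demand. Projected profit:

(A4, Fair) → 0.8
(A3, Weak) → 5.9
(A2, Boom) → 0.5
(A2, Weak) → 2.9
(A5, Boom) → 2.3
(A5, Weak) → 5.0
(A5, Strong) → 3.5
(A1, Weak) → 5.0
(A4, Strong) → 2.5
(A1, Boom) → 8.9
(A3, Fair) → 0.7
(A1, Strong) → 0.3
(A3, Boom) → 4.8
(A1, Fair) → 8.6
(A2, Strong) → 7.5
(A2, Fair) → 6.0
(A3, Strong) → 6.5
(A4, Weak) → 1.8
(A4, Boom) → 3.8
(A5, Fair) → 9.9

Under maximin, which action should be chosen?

Row minima: A1=0.3, A2=0.5, A3=0.7, A4=0.8, A5=2.3
Best worst-case = 2.3 → A5.

A5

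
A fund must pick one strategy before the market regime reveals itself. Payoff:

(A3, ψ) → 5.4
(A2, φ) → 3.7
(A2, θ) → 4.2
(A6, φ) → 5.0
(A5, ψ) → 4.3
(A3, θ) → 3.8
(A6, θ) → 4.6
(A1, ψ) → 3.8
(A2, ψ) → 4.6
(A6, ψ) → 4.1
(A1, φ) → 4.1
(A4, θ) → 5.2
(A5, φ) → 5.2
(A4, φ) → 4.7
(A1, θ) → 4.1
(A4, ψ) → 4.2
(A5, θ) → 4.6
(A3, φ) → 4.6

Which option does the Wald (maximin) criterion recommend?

Row minima: A1=3.8, A2=3.7, A3=3.8, A4=4.2, A5=4.3, A6=4.1
Best worst-case = 4.3 → A5.

A5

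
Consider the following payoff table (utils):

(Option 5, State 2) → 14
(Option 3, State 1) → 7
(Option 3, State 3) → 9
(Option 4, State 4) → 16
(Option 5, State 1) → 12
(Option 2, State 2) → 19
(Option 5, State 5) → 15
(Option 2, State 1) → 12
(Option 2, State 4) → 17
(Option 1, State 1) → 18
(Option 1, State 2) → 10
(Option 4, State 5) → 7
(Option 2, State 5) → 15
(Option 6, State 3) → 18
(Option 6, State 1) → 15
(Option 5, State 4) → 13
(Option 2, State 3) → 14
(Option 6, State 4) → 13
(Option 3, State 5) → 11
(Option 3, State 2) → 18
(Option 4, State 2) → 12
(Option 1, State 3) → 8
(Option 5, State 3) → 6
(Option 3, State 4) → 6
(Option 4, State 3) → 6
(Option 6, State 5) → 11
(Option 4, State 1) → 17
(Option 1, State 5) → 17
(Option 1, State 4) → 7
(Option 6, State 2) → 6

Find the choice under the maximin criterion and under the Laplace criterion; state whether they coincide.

maximin → Option 2; laplace → Option 2 (agree)

Row minima: Option 1=7, Option 2=12, Option 3=6, Option 4=6, Option 5=6, Option 6=6
Best worst-case = 12 → Option 2.
Row averages: Option 1=12, Option 2=15.4, Option 3=10.2, Option 4=11.6, Option 5=12, Option 6=12.6
Highest average = 15.4 → Option 2.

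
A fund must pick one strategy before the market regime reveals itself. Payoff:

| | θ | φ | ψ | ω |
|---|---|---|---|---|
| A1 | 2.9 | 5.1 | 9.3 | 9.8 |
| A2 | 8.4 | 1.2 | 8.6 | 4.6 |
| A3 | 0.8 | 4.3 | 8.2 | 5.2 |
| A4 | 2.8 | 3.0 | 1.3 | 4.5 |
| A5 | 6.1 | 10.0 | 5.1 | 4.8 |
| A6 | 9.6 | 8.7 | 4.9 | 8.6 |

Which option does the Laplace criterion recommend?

Row averages: A1=6.775, A2=5.7, A3=4.625, A4=2.9, A5=6.5, A6=7.95
Highest average = 7.95 → A6.

A6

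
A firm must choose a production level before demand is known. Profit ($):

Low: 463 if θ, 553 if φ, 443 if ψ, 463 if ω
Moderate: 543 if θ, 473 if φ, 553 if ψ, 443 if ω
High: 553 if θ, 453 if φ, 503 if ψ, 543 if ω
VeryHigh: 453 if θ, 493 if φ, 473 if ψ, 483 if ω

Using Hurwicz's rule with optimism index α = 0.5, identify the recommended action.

Low: 0.5·553 + 0.5·443 = 498
Moderate: 0.5·553 + 0.5·443 = 498
High: 0.5·553 + 0.5·453 = 503
VeryHigh: 0.5·493 + 0.5·453 = 473
Highest Hurwicz score = 503 → High.

High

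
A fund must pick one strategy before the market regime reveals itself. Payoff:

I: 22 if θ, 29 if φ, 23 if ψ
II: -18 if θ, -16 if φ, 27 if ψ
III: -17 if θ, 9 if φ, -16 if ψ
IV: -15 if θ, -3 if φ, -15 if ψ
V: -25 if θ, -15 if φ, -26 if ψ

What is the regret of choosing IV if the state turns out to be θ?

37

Best payoff under θ is 22.
Regret = 22 − (-15) = 37.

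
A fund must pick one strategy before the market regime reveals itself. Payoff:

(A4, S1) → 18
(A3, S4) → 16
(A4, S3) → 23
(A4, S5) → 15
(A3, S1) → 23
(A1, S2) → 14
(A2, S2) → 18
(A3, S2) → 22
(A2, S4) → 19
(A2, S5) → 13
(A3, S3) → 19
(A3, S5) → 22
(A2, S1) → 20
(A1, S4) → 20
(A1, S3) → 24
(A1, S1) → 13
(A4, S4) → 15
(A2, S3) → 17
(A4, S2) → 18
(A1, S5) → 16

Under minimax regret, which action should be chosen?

A3

Column bests: S1=23, S2=22, S3=24, S4=20, S5=22.
A1 regrets: 10, 8, 0, 0, 6 → max 10
A2 regrets: 3, 4, 7, 1, 9 → max 9
A3 regrets: 0, 0, 5, 4, 0 → max 5
A4 regrets: 5, 4, 1, 5, 7 → max 7
Smallest max regret = 5 → A3.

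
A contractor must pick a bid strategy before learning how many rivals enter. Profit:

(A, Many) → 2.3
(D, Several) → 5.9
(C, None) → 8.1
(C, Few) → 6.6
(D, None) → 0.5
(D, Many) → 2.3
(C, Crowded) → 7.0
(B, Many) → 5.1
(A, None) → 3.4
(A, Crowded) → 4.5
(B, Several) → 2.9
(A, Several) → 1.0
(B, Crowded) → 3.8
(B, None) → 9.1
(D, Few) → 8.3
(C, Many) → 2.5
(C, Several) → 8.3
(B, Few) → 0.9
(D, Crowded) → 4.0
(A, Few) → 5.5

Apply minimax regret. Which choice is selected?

Column bests: None=9.1, Few=8.3, Several=8.3, Many=5.1, Crowded=7.0.
A regrets: 5.7, 2.8, 7.3, 2.8, 2.5 → max 7.3
B regrets: 0.0, 7.4, 5.4, 0.0, 3.2 → max 7.4
C regrets: 1.0, 1.7, 0.0, 2.6, 0.0 → max 2.6
D regrets: 8.6, 0.0, 2.4, 2.8, 3.0 → max 8.6
Smallest max regret = 2.6 → C.

C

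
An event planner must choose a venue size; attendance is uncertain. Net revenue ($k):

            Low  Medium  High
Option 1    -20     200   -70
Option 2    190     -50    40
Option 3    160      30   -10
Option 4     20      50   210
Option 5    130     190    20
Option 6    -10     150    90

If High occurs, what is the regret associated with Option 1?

280

Best payoff under High is 210.
Regret = 210 − (-70) = 280.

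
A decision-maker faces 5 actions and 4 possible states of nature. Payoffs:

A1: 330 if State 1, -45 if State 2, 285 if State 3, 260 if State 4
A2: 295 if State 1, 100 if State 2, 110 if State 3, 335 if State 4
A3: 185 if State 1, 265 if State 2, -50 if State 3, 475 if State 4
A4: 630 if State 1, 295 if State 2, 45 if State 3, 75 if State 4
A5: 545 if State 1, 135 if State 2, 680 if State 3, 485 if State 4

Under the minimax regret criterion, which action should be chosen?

A5

Column bests: State 1=630, State 2=295, State 3=680, State 4=485.
A1 regrets: 300, 340, 395, 225 → max 395
A2 regrets: 335, 195, 570, 150 → max 570
A3 regrets: 445, 30, 730, 10 → max 730
A4 regrets: 0, 0, 635, 410 → max 635
A5 regrets: 85, 160, 0, 0 → max 160
Smallest max regret = 160 → A5.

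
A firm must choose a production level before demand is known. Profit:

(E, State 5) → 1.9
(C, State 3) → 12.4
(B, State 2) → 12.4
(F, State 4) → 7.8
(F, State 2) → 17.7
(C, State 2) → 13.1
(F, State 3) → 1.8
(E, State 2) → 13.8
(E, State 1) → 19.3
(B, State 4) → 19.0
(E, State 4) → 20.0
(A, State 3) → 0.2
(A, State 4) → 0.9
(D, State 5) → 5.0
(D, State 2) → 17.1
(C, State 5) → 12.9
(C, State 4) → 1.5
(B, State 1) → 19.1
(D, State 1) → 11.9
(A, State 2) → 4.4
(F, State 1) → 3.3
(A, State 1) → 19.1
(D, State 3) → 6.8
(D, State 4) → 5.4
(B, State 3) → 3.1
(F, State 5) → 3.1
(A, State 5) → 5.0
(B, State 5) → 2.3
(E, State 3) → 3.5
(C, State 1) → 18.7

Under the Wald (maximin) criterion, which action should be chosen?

Row minima: A=0.2, B=2.3, C=1.5, D=5.0, E=1.9, F=1.8
Best worst-case = 5.0 → D.

D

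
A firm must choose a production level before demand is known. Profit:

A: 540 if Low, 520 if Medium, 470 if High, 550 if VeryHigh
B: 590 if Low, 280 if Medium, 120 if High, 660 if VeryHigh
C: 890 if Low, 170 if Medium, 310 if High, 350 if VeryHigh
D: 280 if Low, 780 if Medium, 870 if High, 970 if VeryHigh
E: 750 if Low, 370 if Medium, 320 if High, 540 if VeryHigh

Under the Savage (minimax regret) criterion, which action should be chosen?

A

Column bests: Low=890, Medium=780, High=870, VeryHigh=970.
A regrets: 350, 260, 400, 420 → max 420
B regrets: 300, 500, 750, 310 → max 750
C regrets: 0, 610, 560, 620 → max 620
D regrets: 610, 0, 0, 0 → max 610
E regrets: 140, 410, 550, 430 → max 550
Smallest max regret = 420 → A.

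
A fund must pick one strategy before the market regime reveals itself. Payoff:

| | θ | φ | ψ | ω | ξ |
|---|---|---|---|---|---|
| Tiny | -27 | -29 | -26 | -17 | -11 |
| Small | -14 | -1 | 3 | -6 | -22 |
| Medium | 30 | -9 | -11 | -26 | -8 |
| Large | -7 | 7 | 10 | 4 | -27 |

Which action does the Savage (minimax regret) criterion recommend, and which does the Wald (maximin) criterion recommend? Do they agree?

Column bests: θ=30, φ=7, ψ=10, ω=4, ξ=-8.
Tiny regrets: 57, 36, 36, 21, 3 → max 57
Small regrets: 44, 8, 7, 10, 14 → max 44
Medium regrets: 0, 16, 21, 30, 0 → max 30
Large regrets: 37, 0, 0, 0, 19 → max 37
Smallest max regret = 30 → Medium.
Row minima: Tiny=-29, Small=-22, Medium=-26, Large=-27
Best worst-case = -22 → Small.

minimax regret → Medium; maximin → Small (disagree)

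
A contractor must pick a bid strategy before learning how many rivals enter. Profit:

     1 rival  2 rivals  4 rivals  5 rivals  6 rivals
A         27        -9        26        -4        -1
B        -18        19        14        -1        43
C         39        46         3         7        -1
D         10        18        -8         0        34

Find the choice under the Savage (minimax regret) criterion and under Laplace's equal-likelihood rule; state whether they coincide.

minimax regret → D; laplace → C (disagree)

Column bests: 1 rival=39, 2 rivals=46, 4 rivals=26, 5 rivals=7, 6 rivals=43.
A regrets: 12, 55, 0, 11, 44 → max 55
B regrets: 57, 27, 12, 8, 0 → max 57
C regrets: 0, 0, 23, 0, 44 → max 44
D regrets: 29, 28, 34, 7, 9 → max 34
Smallest max regret = 34 → D.
Row averages: A=7.8, B=11.4, C=18.8, D=10.8
Highest average = 18.8 → C.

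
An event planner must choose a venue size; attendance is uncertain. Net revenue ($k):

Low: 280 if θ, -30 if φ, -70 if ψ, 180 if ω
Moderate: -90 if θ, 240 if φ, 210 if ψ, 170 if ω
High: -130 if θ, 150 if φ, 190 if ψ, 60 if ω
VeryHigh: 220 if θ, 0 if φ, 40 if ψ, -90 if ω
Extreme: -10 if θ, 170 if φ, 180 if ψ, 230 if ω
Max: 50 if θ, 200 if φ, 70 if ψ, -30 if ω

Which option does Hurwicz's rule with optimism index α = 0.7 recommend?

Low

Low: 0.7·280 + 0.3·(-70) = 175
Moderate: 0.7·240 + 0.3·(-90) = 141
High: 0.7·190 + 0.3·(-130) = 94
VeryHigh: 0.7·220 + 0.3·(-90) = 127
Extreme: 0.7·230 + 0.3·(-10) = 158
Max: 0.7·200 + 0.3·(-30) = 131
Highest Hurwicz score = 175 → Low.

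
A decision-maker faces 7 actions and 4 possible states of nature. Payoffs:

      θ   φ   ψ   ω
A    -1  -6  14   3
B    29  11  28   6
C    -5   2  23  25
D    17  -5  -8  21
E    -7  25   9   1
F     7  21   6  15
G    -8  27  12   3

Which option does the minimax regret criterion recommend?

Column bests: θ=29, φ=27, ψ=28, ω=25.
A regrets: 30, 33, 14, 22 → max 33
B regrets: 0, 16, 0, 19 → max 19
C regrets: 34, 25, 5, 0 → max 34
D regrets: 12, 32, 36, 4 → max 36
E regrets: 36, 2, 19, 24 → max 36
F regrets: 22, 6, 22, 10 → max 22
G regrets: 37, 0, 16, 22 → max 37
Smallest max regret = 19 → B.

B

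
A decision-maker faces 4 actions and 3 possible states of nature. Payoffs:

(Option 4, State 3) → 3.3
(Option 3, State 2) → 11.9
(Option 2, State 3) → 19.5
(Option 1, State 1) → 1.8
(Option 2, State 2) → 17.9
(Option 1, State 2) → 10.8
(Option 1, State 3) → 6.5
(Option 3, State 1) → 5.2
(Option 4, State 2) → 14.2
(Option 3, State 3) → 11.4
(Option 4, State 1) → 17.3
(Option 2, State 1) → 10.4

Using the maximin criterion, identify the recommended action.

Option 2

Row minima: Option 1=1.8, Option 2=10.4, Option 3=5.2, Option 4=3.3
Best worst-case = 10.4 → Option 2.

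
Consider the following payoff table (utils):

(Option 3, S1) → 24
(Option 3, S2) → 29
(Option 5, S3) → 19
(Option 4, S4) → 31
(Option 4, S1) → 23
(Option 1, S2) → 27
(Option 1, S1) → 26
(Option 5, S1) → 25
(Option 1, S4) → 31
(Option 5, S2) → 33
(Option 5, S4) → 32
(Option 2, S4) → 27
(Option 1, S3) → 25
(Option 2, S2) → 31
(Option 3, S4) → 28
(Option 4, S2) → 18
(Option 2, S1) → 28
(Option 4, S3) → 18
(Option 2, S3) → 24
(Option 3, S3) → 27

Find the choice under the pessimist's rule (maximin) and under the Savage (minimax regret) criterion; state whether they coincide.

maximin → Option 1; minimax regret → Option 3 (disagree)

Row minima: Option 1=25, Option 2=24, Option 3=24, Option 4=18, Option 5=19
Best worst-case = 25 → Option 1.
Column bests: S1=28, S2=33, S3=27, S4=32.
Option 1 regrets: 2, 6, 2, 1 → max 6
Option 2 regrets: 0, 2, 3, 5 → max 5
Option 3 regrets: 4, 4, 0, 4 → max 4
Option 4 regrets: 5, 15, 9, 1 → max 15
Option 5 regrets: 3, 0, 8, 0 → max 8
Smallest max regret = 4 → Option 3.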